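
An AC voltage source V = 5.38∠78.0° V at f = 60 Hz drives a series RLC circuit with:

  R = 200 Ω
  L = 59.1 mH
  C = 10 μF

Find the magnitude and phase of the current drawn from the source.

Step 1 — Angular frequency: ω = 2π·f = 2π·60 = 377 rad/s.
Step 2 — Component impedances:
  R: Z = R = 200 Ω
  L: Z = jωL = j·377·0.0591 = 0 + j22.28 Ω
  C: Z = 1/(jωC) = -j/(ω·C) = 0 - j265.3 Ω
Step 3 — Series combination: Z_total = R + L + C = 200 - j243 Ω = 314.7∠-50.5° Ω.
Step 4 — Source phasor: V = 5.38∠78.0° V = 1.119 + j5.262 V.
Step 5 — Ohm's law: I = V / Z_total = (1.119 + j5.262) / (200 - j243) = -0.01065 + j0.01337 A.
Step 6 — Convert to polar: |I| = 0.0171 A, ∠I = 128.5°.

I = 0.0171∠128.5° A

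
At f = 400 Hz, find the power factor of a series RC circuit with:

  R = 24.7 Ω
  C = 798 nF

Step 1 — Angular frequency: ω = 2π·f = 2π·400 = 2513 rad/s.
Step 2 — Component impedances:
  R: Z = R = 24.7 Ω
  C: Z = 1/(jωC) = -j/(ω·C) = 0 - j498.6 Ω
Step 3 — Series combination: Z_total = R + C = 24.7 - j498.6 Ω = 499.2∠-87.2° Ω.
Step 4 — Power factor: PF = cos(φ) = Re(Z)/|Z| = 24.7/499.2 = 0.04948.
Step 5 — Type: Im(Z) = -498.6 ⇒ leading (phase φ = -87.2°).

PF = 0.04948 (leading, φ = -87.2°)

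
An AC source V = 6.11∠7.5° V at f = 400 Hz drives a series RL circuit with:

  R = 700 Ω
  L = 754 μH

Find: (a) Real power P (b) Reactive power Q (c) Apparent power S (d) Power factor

Step 1 — Angular frequency: ω = 2π·f = 2π·400 = 2513 rad/s.
Step 2 — Component impedances:
  R: Z = R = 700 Ω
  L: Z = jωL = j·2513·0.000754 = 0 + j1.895 Ω
Step 3 — Series combination: Z_total = R + L = 700 + j1.895 Ω = 700∠0.2° Ω.
Step 4 — Source phasor: V = 6.11∠7.5° V = 6.058 + j0.7975 V.
Step 5 — Current: I = V / Z = 0.008657 + j0.001116 A = 0.008729∠7.3° A.
Step 6 — Complex power: S = V·I* = 0.05333 + j0.0001444 VA.
Step 7 — Real power: P = Re(S) = 0.05333 W.
Step 8 — Reactive power: Q = Im(S) = 0.0001444 VAR.
Step 9 — Apparent power: |S| = 0.05333 VA.
Step 10 — Power factor: PF = P/|S| = 1 (lagging).

(a) P = 0.05333 W  (b) Q = 0.0001444 VAR  (c) S = 0.05333 VA  (d) PF = 1 (lagging)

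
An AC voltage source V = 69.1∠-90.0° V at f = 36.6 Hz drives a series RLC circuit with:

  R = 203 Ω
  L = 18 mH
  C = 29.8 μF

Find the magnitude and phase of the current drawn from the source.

Step 1 — Angular frequency: ω = 2π·f = 2π·36.6 = 230 rad/s.
Step 2 — Component impedances:
  R: Z = R = 203 Ω
  L: Z = jωL = j·230·0.018 = 0 + j4.139 Ω
  C: Z = 1/(jωC) = -j/(ω·C) = 0 - j145.9 Ω
Step 3 — Series combination: Z_total = R + L + C = 203 - j141.8 Ω = 247.6∠-34.9° Ω.
Step 4 — Source phasor: V = 69.1∠-90.0° V = 0 - j69.1 V.
Step 5 — Ohm's law: I = V / Z_total = (0 - j69.1) / (203 - j141.8) = 0.1598 - j0.2288 A.
Step 6 — Convert to polar: |I| = 0.2791 A, ∠I = -55.1°.

I = 0.2791∠-55.1° A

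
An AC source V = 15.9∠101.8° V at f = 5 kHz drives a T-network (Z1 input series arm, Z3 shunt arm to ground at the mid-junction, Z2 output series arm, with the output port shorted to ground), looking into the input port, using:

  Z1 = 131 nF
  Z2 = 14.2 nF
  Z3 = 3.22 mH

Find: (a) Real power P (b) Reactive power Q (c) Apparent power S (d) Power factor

Step 1 — Angular frequency: ω = 2π·f = 2π·5000 = 3.142e+04 rad/s.
Step 2 — Component impedances:
  Z1: Z = 1/(jωC) = -j/(ω·C) = 0 - j243 Ω
  Z2: Z = 1/(jωC) = -j/(ω·C) = 0 - j2242 Ω
  Z3: Z = jωL = j·3.142e+04·0.00322 = 0 + j101.2 Ω
Step 3 — With the output port shorted to ground, the output series arm Z2 runs from the junction to ground; the shunt arm Z3 also runs from the junction to ground. They appear in parallel: Z3 || Z2 = 0 + j105.9 Ω.
Step 4 — Series with input arm Z1: Z_in = Z1 + (Z3 || Z2) = 0 - j137 Ω = 137∠-90.0° Ω.
Step 5 — Source phasor: V = 15.9∠101.8° V = -3.251 + j15.56 V.
Step 6 — Current: I = V / Z = -0.1136 - j0.02373 A = 0.116∠-168.2° A.
Step 7 — Complex power: S = V·I* = 0 - j1.845 VA.
Step 8 — Real power: P = Re(S) = 0 W.
Step 9 — Reactive power: Q = Im(S) = -1.845 VAR.
Step 10 — Apparent power: |S| = 1.845 VA.
Step 11 — Power factor: PF = P/|S| = 0 (leading).

(a) P = 0 W  (b) Q = -1.845 VAR  (c) S = 1.845 VA  (d) PF = 0 (leading)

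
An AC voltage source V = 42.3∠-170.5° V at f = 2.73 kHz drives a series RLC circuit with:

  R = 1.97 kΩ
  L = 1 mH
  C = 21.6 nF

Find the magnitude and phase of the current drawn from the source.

Step 1 — Angular frequency: ω = 2π·f = 2π·2730 = 1.715e+04 rad/s.
Step 2 — Component impedances:
  R: Z = R = 1970 Ω
  L: Z = jωL = j·1.715e+04·0.001 = 0 + j17.15 Ω
  C: Z = 1/(jωC) = -j/(ω·C) = 0 - j2699 Ω
Step 3 — Series combination: Z_total = R + L + C = 1970 - j2682 Ω = 3328∠-53.7° Ω.
Step 4 — Source phasor: V = 42.3∠-170.5° V = -41.72 - j6.982 V.
Step 5 — Ohm's law: I = V / Z_total = (-41.72 - j6.982) / (1970 - j2682) = -0.005731 - j0.01135 A.
Step 6 — Convert to polar: |I| = 0.01271 A, ∠I = -116.8°.

I = 0.01271∠-116.8° A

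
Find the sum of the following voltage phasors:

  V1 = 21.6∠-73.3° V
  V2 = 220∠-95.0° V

Step 1 — Convert each phasor to rectangular form:
  V1 = 21.6·(cos(-73.3°) + j·sin(-73.3°)) = 6.207 - j20.69 V
  V2 = 220·(cos(-95.0°) + j·sin(-95.0°)) = -19.17 - j219.2 V
Step 2 — Sum components: V_total = -12.97 - j239.9 V.
Step 3 — Convert to polar: |V_total| = 240.2 V, ∠V_total = -93.1°.

V_total = 240.2∠-93.1° V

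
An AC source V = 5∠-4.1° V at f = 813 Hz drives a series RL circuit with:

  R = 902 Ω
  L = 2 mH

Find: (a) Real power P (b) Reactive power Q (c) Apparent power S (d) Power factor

Step 1 — Angular frequency: ω = 2π·f = 2π·813 = 5108 rad/s.
Step 2 — Component impedances:
  R: Z = R = 902 Ω
  L: Z = jωL = j·5108·0.002 = 0 + j10.22 Ω
Step 3 — Series combination: Z_total = R + L = 902 + j10.22 Ω = 902.1∠0.6° Ω.
Step 4 — Source phasor: V = 5∠-4.1° V = 4.987 - j0.3575 V.
Step 5 — Current: I = V / Z = 0.005524 - j0.0004589 A = 0.005543∠-4.7° A.
Step 6 — Complex power: S = V·I* = 0.02771 + j0.0003139 VA.
Step 7 — Real power: P = Re(S) = 0.02771 W.
Step 8 — Reactive power: Q = Im(S) = 0.0003139 VAR.
Step 9 — Apparent power: |S| = 0.02771 VA.
Step 10 — Power factor: PF = P/|S| = 0.9999 (lagging).

(a) P = 0.02771 W  (b) Q = 0.0003139 VAR  (c) S = 0.02771 VA  (d) PF = 0.9999 (lagging)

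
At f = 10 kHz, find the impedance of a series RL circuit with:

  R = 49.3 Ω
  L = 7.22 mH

Step 1 — Angular frequency: ω = 2π·f = 2π·1e+04 = 6.283e+04 rad/s.
Step 2 — Component impedances:
  R: Z = R = 49.3 Ω
  L: Z = jωL = j·6.283e+04·0.00722 = 0 + j453.6 Ω
Step 3 — Series combination: Z_total = R + L = 49.3 + j453.6 Ω = 456.3∠83.8° Ω.

Z = 49.3 + j453.6 Ω = 456.3∠83.8° Ω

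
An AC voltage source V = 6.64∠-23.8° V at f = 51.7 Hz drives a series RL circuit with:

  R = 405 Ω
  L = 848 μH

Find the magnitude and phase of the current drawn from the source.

Step 1 — Angular frequency: ω = 2π·f = 2π·51.7 = 324.8 rad/s.
Step 2 — Component impedances:
  R: Z = R = 405 Ω
  L: Z = jωL = j·324.8·0.000848 = 0 + j0.2755 Ω
Step 3 — Series combination: Z_total = R + L = 405 + j0.2755 Ω = 405∠0.0° Ω.
Step 4 — Source phasor: V = 6.64∠-23.8° V = 6.075 - j2.68 V.
Step 5 — Ohm's law: I = V / Z_total = (6.075 - j2.68) / (405 + j0.2755) = 0.015 - j0.006626 A.
Step 6 — Convert to polar: |I| = 0.0164 A, ∠I = -23.8°.

I = 0.0164∠-23.8° A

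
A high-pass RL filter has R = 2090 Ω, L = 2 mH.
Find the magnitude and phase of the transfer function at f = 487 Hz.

Step 1 — Angular frequency: ω = 2π·487 = 3060 rad/s.
Step 2 — Transfer function: H(jω) = jωL/(R + jωL).
Step 3 — Numerator jωL = j·6.12; denominator R + jωL = 2090 + j6.12.
Step 4 — H = 8.574e-06 + j0.002928.
Step 5 — Magnitude: |H| = 0.002928 (-50.7 dB); phase: φ = 89.8°.

|H| = 0.002928 (-50.7 dB), φ = 89.8°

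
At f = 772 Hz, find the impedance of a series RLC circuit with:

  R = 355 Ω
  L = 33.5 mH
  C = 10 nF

Step 1 — Angular frequency: ω = 2π·f = 2π·772 = 4851 rad/s.
Step 2 — Component impedances:
  R: Z = R = 355 Ω
  L: Z = jωL = j·4851·0.0335 = 0 + j162.5 Ω
  C: Z = 1/(jωC) = -j/(ω·C) = 0 - j2.062e+04 Ω
Step 3 — Series combination: Z_total = R + L + C = 355 - j2.045e+04 Ω = 2.046e+04∠-89.0° Ω.

Z = 355 - j2.045e+04 Ω = 2.046e+04∠-89.0° Ω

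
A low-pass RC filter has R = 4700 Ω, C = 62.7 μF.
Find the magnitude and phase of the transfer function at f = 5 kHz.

Step 1 — Angular frequency: ω = 2π·5000 = 3.142e+04 rad/s.
Step 2 — Transfer function: H(jω) = 1/(1 + jωRC).
Step 3 — Denominator: 1 + jωRC = 1 + j·3.142e+04·4700·6.27e-05 = 1 + j9258.
Step 4 — H = 1.167e-08 - j0.000108.
Step 5 — Magnitude: |H| = 0.000108 (-79.3 dB); phase: φ = -90.0°.

|H| = 0.000108 (-79.3 dB), φ = -90.0°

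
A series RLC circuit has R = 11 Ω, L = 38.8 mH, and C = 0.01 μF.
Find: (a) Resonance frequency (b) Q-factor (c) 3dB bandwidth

Step 1 — Resonance condition Im(Z)=0 gives ω₀ = 1/√(LC).
Step 2 — ω₀ = 1/√(0.0388·1e-08) = 5.077e+04 rad/s.
Step 3 — f₀ = ω₀/(2π) = 8080 Hz.
Step 4 — Series Q: Q = ω₀L/R = 5.077e+04·0.0388/11 = 179.1.
Step 5 — 3dB bandwidth: Δω = ω₀/Q = 283.5 rad/s; BW = Δω/(2π) = 45.12 Hz.

(a) f₀ = 8080 Hz  (b) Q = 179.1  (c) BW = 45.12 Hz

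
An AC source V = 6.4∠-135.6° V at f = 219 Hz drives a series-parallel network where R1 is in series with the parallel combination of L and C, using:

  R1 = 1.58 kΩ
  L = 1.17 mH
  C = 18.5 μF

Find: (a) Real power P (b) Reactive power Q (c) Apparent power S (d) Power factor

Step 1 — Angular frequency: ω = 2π·f = 2π·219 = 1376 rad/s.
Step 2 — Component impedances:
  R1: Z = R = 1580 Ω
  L: Z = jωL = j·1376·0.00117 = 0 + j1.61 Ω
  C: Z = 1/(jωC) = -j/(ω·C) = 0 - j39.28 Ω
Step 3 — Parallel branch: L || C = 1/(1/L + 1/C) = 0 + j1.679 Ω.
Step 4 — Series with R1: Z_total = R1 + (L || C) = 1580 + j1.679 Ω = 1580∠0.1° Ω.
Step 5 — Source phasor: V = 6.4∠-135.6° V = -4.573 - j4.478 V.
Step 6 — Current: I = V / Z = -0.002897 - j0.002831 A = 0.004051∠-135.7° A.
Step 7 — Complex power: S = V·I* = 0.02592 + j2.754e-05 VA.
Step 8 — Real power: P = Re(S) = 0.02592 W.
Step 9 — Reactive power: Q = Im(S) = 2.754e-05 VAR.
Step 10 — Apparent power: |S| = 0.02592 VA.
Step 11 — Power factor: PF = P/|S| = 1 (lagging).

(a) P = 0.02592 W  (b) Q = 2.754e-05 VAR  (c) S = 0.02592 VA  (d) PF = 1 (lagging)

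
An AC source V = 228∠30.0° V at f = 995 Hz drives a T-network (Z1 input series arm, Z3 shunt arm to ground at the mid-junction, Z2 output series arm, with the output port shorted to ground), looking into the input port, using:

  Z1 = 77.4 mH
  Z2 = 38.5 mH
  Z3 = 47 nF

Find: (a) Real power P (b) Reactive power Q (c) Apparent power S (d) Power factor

Step 1 — Angular frequency: ω = 2π·f = 2π·995 = 6252 rad/s.
Step 2 — Component impedances:
  Z1: Z = jωL = j·6252·0.0774 = 0 + j483.9 Ω
  Z2: Z = jωL = j·6252·0.0385 = 0 + j240.7 Ω
  Z3: Z = 1/(jωC) = -j/(ω·C) = 0 - j3403 Ω
Step 3 — With the output port shorted to ground, the output series arm Z2 runs from the junction to ground; the shunt arm Z3 also runs from the junction to ground. They appear in parallel: Z3 || Z2 = 0 + j259 Ω.
Step 4 — Series with input arm Z1: Z_in = Z1 + (Z3 || Z2) = 0 + j742.9 Ω = 742.9∠90.0° Ω.
Step 5 — Source phasor: V = 228∠30.0° V = 197.5 + j114 V.
Step 6 — Current: I = V / Z = 0.1535 - j0.2658 A = 0.3069∠-60.0° A.
Step 7 — Complex power: S = V·I* = 0 + j69.97 VA.
Step 8 — Real power: P = Re(S) = 0 W.
Step 9 — Reactive power: Q = Im(S) = 69.97 VAR.
Step 10 — Apparent power: |S| = 69.97 VA.
Step 11 — Power factor: PF = P/|S| = 0 (lagging).

(a) P = 0 W  (b) Q = 69.97 VAR  (c) S = 69.97 VA  (d) PF = 0 (lagging)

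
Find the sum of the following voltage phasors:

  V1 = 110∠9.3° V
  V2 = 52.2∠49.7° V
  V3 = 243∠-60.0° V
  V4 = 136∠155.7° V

Step 1 — Convert each phasor to rectangular form:
  V1 = 110·(cos(9.3°) + j·sin(9.3°)) = 108.6 + j17.78 V
  V2 = 52.2·(cos(49.7°) + j·sin(49.7°)) = 33.76 + j39.81 V
  V3 = 243·(cos(-60.0°) + j·sin(-60.0°)) = 121.5 - j210.4 V
  V4 = 136·(cos(155.7°) + j·sin(155.7°)) = -124 + j55.97 V
Step 2 — Sum components: V_total = 139.9 - j96.89 V.
Step 3 — Convert to polar: |V_total| = 170.1 V, ∠V_total = -34.7°.

V_total = 170.1∠-34.7° V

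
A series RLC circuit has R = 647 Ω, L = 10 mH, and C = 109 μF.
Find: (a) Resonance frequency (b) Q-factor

Step 1 — Resonance condition Im(Z)=0 gives ω₀ = 1/√(LC).
Step 2 — ω₀ = 1/√(0.01·0.000109) = 957.8 rad/s.
Step 3 — f₀ = ω₀/(2π) = 152.4 Hz.
Step 4 — Series Q: Q = ω₀L/R = 957.8·0.01/647 = 0.0148.

(a) f₀ = 152.4 Hz  (b) Q = 0.0148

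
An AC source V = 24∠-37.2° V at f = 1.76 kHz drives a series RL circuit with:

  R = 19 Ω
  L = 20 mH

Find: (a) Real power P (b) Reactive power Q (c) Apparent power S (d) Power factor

Step 1 — Angular frequency: ω = 2π·f = 2π·1760 = 1.106e+04 rad/s.
Step 2 — Component impedances:
  R: Z = R = 19 Ω
  L: Z = jωL = j·1.106e+04·0.02 = 0 + j221.2 Ω
Step 3 — Series combination: Z_total = R + L = 19 + j221.2 Ω = 222∠85.1° Ω.
Step 4 — Source phasor: V = 24∠-37.2° V = 19.12 - j14.51 V.
Step 5 — Current: I = V / Z = -0.05776 - j0.0914 A = 0.1081∠-122.3° A.
Step 6 — Complex power: S = V·I* = 0.2221 + j2.585 VA.
Step 7 — Real power: P = Re(S) = 0.2221 W.
Step 8 — Reactive power: Q = Im(S) = 2.585 VAR.
Step 9 — Apparent power: |S| = 2.595 VA.
Step 10 — Power factor: PF = P/|S| = 0.08559 (lagging).

(a) P = 0.2221 W  (b) Q = 2.585 VAR  (c) S = 2.595 VA  (d) PF = 0.08559 (lagging)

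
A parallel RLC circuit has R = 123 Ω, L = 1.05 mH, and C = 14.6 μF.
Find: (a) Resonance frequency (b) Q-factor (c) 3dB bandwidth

Step 1 — Resonance: ω₀ = 1/√(LC) = 1/√(0.00105·1.46e-05) = 8077 rad/s.
Step 2 — f₀ = ω₀/(2π) = 1285 Hz.
Step 3 — Parallel Q: Q = R/(ω₀L) = 123/(8077·0.00105) = 14.5.
Step 4 — Bandwidth: Δω = ω₀/Q = 556.9 rad/s; BW = Δω/(2π) = 88.63 Hz.

(a) f₀ = 1285 Hz  (b) Q = 14.5  (c) BW = 88.63 Hz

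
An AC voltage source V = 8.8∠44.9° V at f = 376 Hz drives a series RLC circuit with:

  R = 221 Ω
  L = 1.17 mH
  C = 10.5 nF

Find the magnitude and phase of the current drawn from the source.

Step 1 — Angular frequency: ω = 2π·f = 2π·376 = 2362 rad/s.
Step 2 — Component impedances:
  R: Z = R = 221 Ω
  L: Z = jωL = j·2362·0.00117 = 0 + j2.764 Ω
  C: Z = 1/(jωC) = -j/(ω·C) = 0 - j4.031e+04 Ω
Step 3 — Series combination: Z_total = R + L + C = 221 - j4.031e+04 Ω = 4.031e+04∠-89.7° Ω.
Step 4 — Source phasor: V = 8.8∠44.9° V = 6.233 + j6.212 V.
Step 5 — Ohm's law: I = V / Z_total = (6.233 + j6.212) / (221 - j4.031e+04) = -0.0001532 + j0.0001555 A.
Step 6 — Convert to polar: |I| = 0.0002183 A, ∠I = 134.6°.

I = 0.0002183∠134.6° A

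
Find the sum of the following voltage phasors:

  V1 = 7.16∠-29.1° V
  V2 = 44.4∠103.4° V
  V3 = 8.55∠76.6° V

Step 1 — Convert each phasor to rectangular form:
  V1 = 7.16·(cos(-29.1°) + j·sin(-29.1°)) = 6.256 - j3.482 V
  V2 = 44.4·(cos(103.4°) + j·sin(103.4°)) = -10.29 + j43.19 V
  V3 = 8.55·(cos(76.6°) + j·sin(76.6°)) = 1.981 + j8.317 V
Step 2 — Sum components: V_total = -2.052 + j48.03 V.
Step 3 — Convert to polar: |V_total| = 48.07 V, ∠V_total = 92.4°.

V_total = 48.07∠92.4° V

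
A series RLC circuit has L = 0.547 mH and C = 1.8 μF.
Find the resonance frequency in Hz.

Step 1 — Resonance condition Im(Z)=0 gives ω₀ = 1/√(LC).
Step 2 — ω₀ = 1/√(0.000547·1.8e-06) = 3.187e+04 rad/s.
Step 3 — f₀ = ω₀/(2π) = 5072 Hz.

f₀ = 5072 Hz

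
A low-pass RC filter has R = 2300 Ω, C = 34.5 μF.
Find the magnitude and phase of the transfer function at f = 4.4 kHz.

Step 1 — Angular frequency: ω = 2π·4400 = 2.765e+04 rad/s.
Step 2 — Transfer function: H(jω) = 1/(1 + jωRC).
Step 3 — Denominator: 1 + jωRC = 1 + j·2.765e+04·2300·3.45e-05 = 1 + j2194.
Step 4 — H = 2.078e-07 - j0.0004558.
Step 5 — Magnitude: |H| = 0.0004558 (-66.8 dB); phase: φ = -90.0°.

|H| = 0.0004558 (-66.8 dB), φ = -90.0°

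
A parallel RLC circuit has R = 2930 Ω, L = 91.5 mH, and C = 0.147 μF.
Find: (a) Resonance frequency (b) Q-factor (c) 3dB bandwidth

Step 1 — Resonance: ω₀ = 1/√(LC) = 1/√(0.0915·1.47e-07) = 8622 rad/s.
Step 2 — f₀ = ω₀/(2π) = 1372 Hz.
Step 3 — Parallel Q: Q = R/(ω₀L) = 2930/(8622·0.0915) = 3.714.
Step 4 — Bandwidth: Δω = ω₀/Q = 2322 rad/s; BW = Δω/(2π) = 369.5 Hz.

(a) f₀ = 1372 Hz  (b) Q = 3.714  (c) BW = 369.5 Hz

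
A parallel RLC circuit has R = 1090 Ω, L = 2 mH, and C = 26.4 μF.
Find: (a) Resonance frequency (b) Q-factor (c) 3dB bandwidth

Step 1 — Resonance: ω₀ = 1/√(LC) = 1/√(0.002·2.64e-05) = 4352 rad/s.
Step 2 — f₀ = ω₀/(2π) = 692.6 Hz.
Step 3 — Parallel Q: Q = R/(ω₀L) = 1090/(4352·0.002) = 125.2.
Step 4 — Bandwidth: Δω = ω₀/Q = 34.75 rad/s; BW = Δω/(2π) = 5.531 Hz.

(a) f₀ = 692.6 Hz  (b) Q = 125.2  (c) BW = 5.531 Hz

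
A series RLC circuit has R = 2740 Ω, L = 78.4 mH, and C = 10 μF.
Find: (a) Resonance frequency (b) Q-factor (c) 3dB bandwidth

Step 1 — Resonance condition Im(Z)=0 gives ω₀ = 1/√(LC).
Step 2 — ω₀ = 1/√(0.0784·1e-05) = 1129 rad/s.
Step 3 — f₀ = ω₀/(2π) = 179.7 Hz.
Step 4 — Series Q: Q = ω₀L/R = 1129·0.0784/2740 = 0.03232.
Step 5 — 3dB bandwidth: Δω = ω₀/Q = 3.495e+04 rad/s; BW = Δω/(2π) = 5562 Hz.

(a) f₀ = 179.7 Hz  (b) Q = 0.03232  (c) BW = 5562 Hz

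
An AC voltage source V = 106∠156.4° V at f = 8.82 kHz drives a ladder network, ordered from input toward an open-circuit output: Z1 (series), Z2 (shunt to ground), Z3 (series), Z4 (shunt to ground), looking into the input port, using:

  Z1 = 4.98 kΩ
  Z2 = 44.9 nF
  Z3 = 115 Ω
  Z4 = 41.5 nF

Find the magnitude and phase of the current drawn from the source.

Step 1 — Angular frequency: ω = 2π·f = 2π·8820 = 5.542e+04 rad/s.
Step 2 — Component impedances:
  Z1: Z = R = 4980 Ω
  Z2: Z = 1/(jωC) = -j/(ω·C) = 0 - j401.9 Ω
  Z3: Z = R = 115 Ω
  Z4: Z = 1/(jωC) = -j/(ω·C) = 0 - j434.8 Ω
Step 3 — Ladder network (open output): work backward from the far end, alternating series and parallel combinations. Z_in = 5006 - j212.4 Ω = 5011∠-2.4° Ω.
Step 4 — Source phasor: V = 106∠156.4° V = -97.13 + j42.44 V.
Step 5 — Ohm's law: I = V / Z_total = (-97.13 + j42.44) / (5006 - j212.4) = -0.01973 + j0.00764 A.
Step 6 — Convert to polar: |I| = 0.02116 A, ∠I = 158.8°.

I = 0.02116∠158.8° A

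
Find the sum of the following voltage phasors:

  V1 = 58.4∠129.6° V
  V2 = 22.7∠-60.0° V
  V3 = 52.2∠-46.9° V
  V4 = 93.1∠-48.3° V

Step 1 — Convert each phasor to rectangular form:
  V1 = 58.4·(cos(129.6°) + j·sin(129.6°)) = -37.23 + j45 V
  V2 = 22.7·(cos(-60.0°) + j·sin(-60.0°)) = 11.35 - j19.66 V
  V3 = 52.2·(cos(-46.9°) + j·sin(-46.9°)) = 35.67 - j38.11 V
  V4 = 93.1·(cos(-48.3°) + j·sin(-48.3°)) = 61.93 - j69.51 V
Step 2 — Sum components: V_total = 71.72 - j82.29 V.
Step 3 — Convert to polar: |V_total| = 109.2 V, ∠V_total = -48.9°.

V_total = 109.2∠-48.9° V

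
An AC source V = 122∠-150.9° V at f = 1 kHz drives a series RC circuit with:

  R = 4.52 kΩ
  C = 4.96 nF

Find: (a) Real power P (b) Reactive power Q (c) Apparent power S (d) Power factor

Step 1 — Angular frequency: ω = 2π·f = 2π·1000 = 6283 rad/s.
Step 2 — Component impedances:
  R: Z = R = 4520 Ω
  C: Z = 1/(jωC) = -j/(ω·C) = 0 - j3.209e+04 Ω
Step 3 — Series combination: Z_total = R + C = 4520 - j3.209e+04 Ω = 3.24e+04∠-82.0° Ω.
Step 4 — Source phasor: V = 122∠-150.9° V = -106.6 - j59.33 V.
Step 5 — Current: I = V / Z = 0.001354 - j0.003513 A = 0.003765∠-68.9° A.
Step 6 — Complex power: S = V·I* = 0.06407 - j0.4548 VA.
Step 7 — Real power: P = Re(S) = 0.06407 W.
Step 8 — Reactive power: Q = Im(S) = -0.4548 VAR.
Step 9 — Apparent power: |S| = 0.4593 VA.
Step 10 — Power factor: PF = P/|S| = 0.1395 (leading).

(a) P = 0.06407 W  (b) Q = -0.4548 VAR  (c) S = 0.4593 VA  (d) PF = 0.1395 (leading)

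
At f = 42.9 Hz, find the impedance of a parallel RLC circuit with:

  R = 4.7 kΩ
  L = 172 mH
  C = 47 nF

Step 1 — Angular frequency: ω = 2π·f = 2π·42.9 = 269.5 rad/s.
Step 2 — Component impedances:
  R: Z = R = 4700 Ω
  L: Z = jωL = j·269.5·0.172 = 0 + j46.36 Ω
  C: Z = 1/(jωC) = -j/(ω·C) = 0 - j7.893e+04 Ω
Step 3 — Parallel combination: 1/Z_total = 1/R + 1/L + 1/C; Z_total = 0.4578 + j46.39 Ω = 46.39∠89.4° Ω.

Z = 0.4578 + j46.39 Ω = 46.39∠89.4° Ω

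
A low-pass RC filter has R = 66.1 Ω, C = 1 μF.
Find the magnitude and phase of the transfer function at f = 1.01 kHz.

Step 1 — Angular frequency: ω = 2π·1010 = 6346 rad/s.
Step 2 — Transfer function: H(jω) = 1/(1 + jωRC).
Step 3 — Denominator: 1 + jωRC = 1 + j·6346·66.1·1e-06 = 1 + j0.4195.
Step 4 — H = 0.8504 - j0.3567.
Step 5 — Magnitude: |H| = 0.9222 (-0.7 dB); phase: φ = -22.8°.

|H| = 0.9222 (-0.7 dB), φ = -22.8°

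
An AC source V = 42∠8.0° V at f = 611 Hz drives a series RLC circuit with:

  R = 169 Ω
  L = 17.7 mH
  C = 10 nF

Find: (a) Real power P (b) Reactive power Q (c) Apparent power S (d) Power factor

Step 1 — Angular frequency: ω = 2π·f = 2π·611 = 3839 rad/s.
Step 2 — Component impedances:
  R: Z = R = 169 Ω
  L: Z = jωL = j·3839·0.0177 = 0 + j67.95 Ω
  C: Z = 1/(jωC) = -j/(ω·C) = 0 - j2.605e+04 Ω
Step 3 — Series combination: Z_total = R + L + C = 169 - j2.598e+04 Ω = 2.598e+04∠-89.6° Ω.
Step 4 — Source phasor: V = 42∠8.0° V = 41.59 + j5.845 V.
Step 5 — Current: I = V / Z = -0.0002146 + j0.001602 A = 0.001617∠97.6° A.
Step 6 — Complex power: S = V·I* = 0.0004416 - j0.06789 VA.
Step 7 — Real power: P = Re(S) = 0.0004416 W.
Step 8 — Reactive power: Q = Im(S) = -0.06789 VAR.
Step 9 — Apparent power: |S| = 0.0679 VA.
Step 10 — Power factor: PF = P/|S| = 0.006505 (leading).

(a) P = 0.0004416 W  (b) Q = -0.06789 VAR  (c) S = 0.0679 VA  (d) PF = 0.006505 (leading)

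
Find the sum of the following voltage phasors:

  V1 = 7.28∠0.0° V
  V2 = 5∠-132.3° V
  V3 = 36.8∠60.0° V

Step 1 — Convert each phasor to rectangular form:
  V1 = 7.28·(cos(0.0°) + j·sin(0.0°)) = 7.28 V
  V2 = 5·(cos(-132.3°) + j·sin(-132.3°)) = -3.365 - j3.698 V
  V3 = 36.8·(cos(60.0°) + j·sin(60.0°)) = 18.4 + j31.87 V
Step 2 — Sum components: V_total = 22.31 + j28.17 V.
Step 3 — Convert to polar: |V_total| = 35.94 V, ∠V_total = 51.6°.

V_total = 35.94∠51.6° V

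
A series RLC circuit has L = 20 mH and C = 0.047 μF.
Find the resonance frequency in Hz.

Step 1 — Resonance condition Im(Z)=0 gives ω₀ = 1/√(LC).
Step 2 — ω₀ = 1/√(0.02·4.7e-08) = 3.262e+04 rad/s.
Step 3 — f₀ = ω₀/(2π) = 5191 Hz.

f₀ = 5191 Hz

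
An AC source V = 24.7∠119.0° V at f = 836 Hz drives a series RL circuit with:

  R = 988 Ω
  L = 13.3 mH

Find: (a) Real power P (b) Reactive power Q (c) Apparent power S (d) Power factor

Step 1 — Angular frequency: ω = 2π·f = 2π·836 = 5253 rad/s.
Step 2 — Component impedances:
  R: Z = R = 988 Ω
  L: Z = jωL = j·5253·0.0133 = 0 + j69.86 Ω
Step 3 — Series combination: Z_total = R + L = 988 + j69.86 Ω = 990.5∠4.0° Ω.
Step 4 — Source phasor: V = 24.7∠119.0° V = -11.97 + j21.6 V.
Step 5 — Current: I = V / Z = -0.01052 + j0.02261 A = 0.02494∠115.0° A.
Step 6 — Complex power: S = V·I* = 0.6144 + j0.04345 VA.
Step 7 — Real power: P = Re(S) = 0.6144 W.
Step 8 — Reactive power: Q = Im(S) = 0.04345 VAR.
Step 9 — Apparent power: |S| = 0.616 VA.
Step 10 — Power factor: PF = P/|S| = 0.9975 (lagging).

(a) P = 0.6144 W  (b) Q = 0.04345 VAR  (c) S = 0.616 VA  (d) PF = 0.9975 (lagging)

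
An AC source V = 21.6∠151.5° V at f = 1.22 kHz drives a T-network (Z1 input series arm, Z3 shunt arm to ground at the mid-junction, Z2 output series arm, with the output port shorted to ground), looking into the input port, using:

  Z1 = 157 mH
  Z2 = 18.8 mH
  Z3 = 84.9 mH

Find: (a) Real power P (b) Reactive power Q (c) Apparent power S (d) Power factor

Step 1 — Angular frequency: ω = 2π·f = 2π·1220 = 7665 rad/s.
Step 2 — Component impedances:
  Z1: Z = jωL = j·7665·0.157 = 0 + j1203 Ω
  Z2: Z = jωL = j·7665·0.0188 = 0 + j144.1 Ω
  Z3: Z = jωL = j·7665·0.0849 = 0 + j650.8 Ω
Step 3 — With the output port shorted to ground, the output series arm Z2 runs from the junction to ground; the shunt arm Z3 also runs from the junction to ground. They appear in parallel: Z3 || Z2 = 0 + j118 Ω.
Step 4 — Series with input arm Z1: Z_in = Z1 + (Z3 || Z2) = 0 + j1321 Ω = 1321∠90.0° Ω.
Step 5 — Source phasor: V = 21.6∠151.5° V = -18.98 + j10.31 V.
Step 6 — Current: I = V / Z = 0.007799 + j0.01436 A = 0.01635∠61.5° A.
Step 7 — Complex power: S = V·I* = 0 + j0.3531 VA.
Step 8 — Real power: P = Re(S) = 0 W.
Step 9 — Reactive power: Q = Im(S) = 0.3531 VAR.
Step 10 — Apparent power: |S| = 0.3531 VA.
Step 11 — Power factor: PF = P/|S| = 0 (lagging).

(a) P = 0 W  (b) Q = 0.3531 VAR  (c) S = 0.3531 VA  (d) PF = 0 (lagging)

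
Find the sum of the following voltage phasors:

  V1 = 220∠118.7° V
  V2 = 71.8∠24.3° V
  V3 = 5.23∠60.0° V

Step 1 — Convert each phasor to rectangular form:
  V1 = 220·(cos(118.7°) + j·sin(118.7°)) = -105.6 + j193 V
  V2 = 71.8·(cos(24.3°) + j·sin(24.3°)) = 65.44 + j29.55 V
  V3 = 5.23·(cos(60.0°) + j·sin(60.0°)) = 2.615 + j4.529 V
Step 2 — Sum components: V_total = -37.6 + j227 V.
Step 3 — Convert to polar: |V_total| = 230.1 V, ∠V_total = 99.4°.

V_total = 230.1∠99.4° V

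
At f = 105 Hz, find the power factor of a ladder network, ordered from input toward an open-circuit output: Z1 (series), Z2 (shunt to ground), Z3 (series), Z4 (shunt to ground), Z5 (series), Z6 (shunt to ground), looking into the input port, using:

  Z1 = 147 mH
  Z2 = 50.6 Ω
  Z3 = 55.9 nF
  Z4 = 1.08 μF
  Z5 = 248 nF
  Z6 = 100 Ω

Step 1 — Angular frequency: ω = 2π·f = 2π·105 = 659.7 rad/s.
Step 2 — Component impedances:
  Z1: Z = jωL = j·659.7·0.147 = 0 + j96.98 Ω
  Z2: Z = R = 50.6 Ω
  Z3: Z = 1/(jωC) = -j/(ω·C) = 0 - j2.712e+04 Ω
  Z4: Z = 1/(jωC) = -j/(ω·C) = 0 - j1403 Ω
  Z5: Z = 1/(jωC) = -j/(ω·C) = 0 - j6112 Ω
  Z6: Z = R = 100 Ω
Step 3 — Ladder network (open output): work backward from the far end, alternating series and parallel combinations. Z_in = 50.6 + j96.89 Ω = 109.3∠62.4° Ω.
Step 4 — Power factor: PF = cos(φ) = Re(Z)/|Z| = 50.6/109.3 = 0.4629.
Step 5 — Type: Im(Z) = 96.89 ⇒ lagging (phase φ = 62.4°).

PF = 0.4629 (lagging, φ = 62.4°)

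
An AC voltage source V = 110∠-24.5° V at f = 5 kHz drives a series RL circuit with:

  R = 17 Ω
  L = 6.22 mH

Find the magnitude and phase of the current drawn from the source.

Step 1 — Angular frequency: ω = 2π·f = 2π·5000 = 3.142e+04 rad/s.
Step 2 — Component impedances:
  R: Z = R = 17 Ω
  L: Z = jωL = j·3.142e+04·0.00622 = 0 + j195.4 Ω
Step 3 — Series combination: Z_total = R + L = 17 + j195.4 Ω = 196.1∠85.0° Ω.
Step 4 — Source phasor: V = 110∠-24.5° V = 100.1 - j45.62 V.
Step 5 — Ohm's law: I = V / Z_total = (100.1 - j45.62) / (17 + j195.4) = -0.1875 - j0.5286 A.
Step 6 — Convert to polar: |I| = 0.5608 A, ∠I = -109.5°.

I = 0.5608∠-109.5° A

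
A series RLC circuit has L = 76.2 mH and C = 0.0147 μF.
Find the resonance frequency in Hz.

Step 1 — Resonance condition Im(Z)=0 gives ω₀ = 1/√(LC).
Step 2 — ω₀ = 1/√(0.0762·1.47e-08) = 2.988e+04 rad/s.
Step 3 — f₀ = ω₀/(2π) = 4755 Hz.

f₀ = 4755 Hz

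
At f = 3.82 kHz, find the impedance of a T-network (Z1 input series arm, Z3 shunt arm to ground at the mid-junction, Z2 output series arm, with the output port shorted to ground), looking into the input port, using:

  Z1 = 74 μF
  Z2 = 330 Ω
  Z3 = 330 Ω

Step 1 — Angular frequency: ω = 2π·f = 2π·3820 = 2.4e+04 rad/s.
Step 2 — Component impedances:
  Z1: Z = 1/(jωC) = -j/(ω·C) = 0 - j0.563 Ω
  Z2: Z = R = 330 Ω
  Z3: Z = R = 330 Ω
Step 3 — With the output port shorted to ground, the output series arm Z2 runs from the junction to ground; the shunt arm Z3 also runs from the junction to ground. They appear in parallel: Z3 || Z2 = 165 Ω.
Step 4 — Series with input arm Z1: Z_in = Z1 + (Z3 || Z2) = 165 - j0.563 Ω = 165∠-0.2° Ω.

Z = 165 - j0.563 Ω = 165∠-0.2° Ω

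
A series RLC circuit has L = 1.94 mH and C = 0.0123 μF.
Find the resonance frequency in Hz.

Step 1 — Resonance condition Im(Z)=0 gives ω₀ = 1/√(LC).
Step 2 — ω₀ = 1/√(0.00194·1.23e-08) = 2.047e+05 rad/s.
Step 3 — f₀ = ω₀/(2π) = 3.258e+04 Hz.

f₀ = 3.258e+04 Hz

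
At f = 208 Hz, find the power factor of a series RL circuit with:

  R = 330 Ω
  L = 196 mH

Step 1 — Angular frequency: ω = 2π·f = 2π·208 = 1307 rad/s.
Step 2 — Component impedances:
  R: Z = R = 330 Ω
  L: Z = jωL = j·1307·0.196 = 0 + j256.2 Ω
Step 3 — Series combination: Z_total = R + L = 330 + j256.2 Ω = 417.7∠37.8° Ω.
Step 4 — Power factor: PF = cos(φ) = Re(Z)/|Z| = 330/417.75 = 0.7899.
Step 5 — Type: Im(Z) = 256.2 ⇒ lagging (phase φ = 37.8°).

PF = 0.7899 (lagging, φ = 37.8°)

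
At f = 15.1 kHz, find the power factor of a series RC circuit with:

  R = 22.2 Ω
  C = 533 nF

Step 1 — Angular frequency: ω = 2π·f = 2π·1.51e+04 = 9.488e+04 rad/s.
Step 2 — Component impedances:
  R: Z = R = 22.2 Ω
  C: Z = 1/(jωC) = -j/(ω·C) = 0 - j19.77 Ω
Step 3 — Series combination: Z_total = R + C = 22.2 - j19.77 Ω = 29.73∠-41.7° Ω.
Step 4 — Power factor: PF = cos(φ) = Re(Z)/|Z| = 22.2/29.73 = 0.7467.
Step 5 — Type: Im(Z) = -19.77 ⇒ leading (phase φ = -41.7°).

PF = 0.7467 (leading, φ = -41.7°)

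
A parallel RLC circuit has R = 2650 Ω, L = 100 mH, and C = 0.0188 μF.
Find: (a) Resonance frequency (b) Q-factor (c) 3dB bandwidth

Step 1 — Resonance: ω₀ = 1/√(LC) = 1/√(0.1·1.88e-08) = 2.306e+04 rad/s.
Step 2 — f₀ = ω₀/(2π) = 3671 Hz.
Step 3 — Parallel Q: Q = R/(ω₀L) = 2650/(2.306e+04·0.1) = 1.149.
Step 4 — Bandwidth: Δω = ω₀/Q = 2.007e+04 rad/s; BW = Δω/(2π) = 3195 Hz.

(a) f₀ = 3671 Hz  (b) Q = 1.149  (c) BW = 3195 Hz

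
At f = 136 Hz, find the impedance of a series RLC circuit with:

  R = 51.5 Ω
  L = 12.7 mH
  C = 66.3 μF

Step 1 — Angular frequency: ω = 2π·f = 2π·136 = 854.5 rad/s.
Step 2 — Component impedances:
  R: Z = R = 51.5 Ω
  L: Z = jωL = j·854.5·0.0127 = 0 + j10.85 Ω
  C: Z = 1/(jωC) = -j/(ω·C) = 0 - j17.65 Ω
Step 3 — Series combination: Z_total = R + L + C = 51.5 - j6.799 Ω = 51.95∠-7.5° Ω.

Z = 51.5 - j6.799 Ω = 51.95∠-7.5° Ω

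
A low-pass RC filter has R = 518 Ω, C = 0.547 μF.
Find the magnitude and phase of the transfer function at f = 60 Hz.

Step 1 — Angular frequency: ω = 2π·60 = 377 rad/s.
Step 2 — Transfer function: H(jω) = 1/(1 + jωRC).
Step 3 — Denominator: 1 + jωRC = 1 + j·377·518·5.47e-07 = 1 + j0.1068.
Step 4 — H = 0.9887 - j0.1056.
Step 5 — Magnitude: |H| = 0.9943 (-0.0 dB); phase: φ = -6.1°.

|H| = 0.9943 (-0.0 dB), φ = -6.1°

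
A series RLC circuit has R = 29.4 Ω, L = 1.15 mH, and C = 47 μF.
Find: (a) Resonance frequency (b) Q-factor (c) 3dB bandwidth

Step 1 — Resonance condition Im(Z)=0 gives ω₀ = 1/√(LC).
Step 2 — ω₀ = 1/√(0.00115·4.7e-05) = 4301 rad/s.
Step 3 — f₀ = ω₀/(2π) = 684.6 Hz.
Step 4 — Series Q: Q = ω₀L/R = 4301·0.00115/29.4 = 0.1682.
Step 5 — 3dB bandwidth: Δω = ω₀/Q = 2.557e+04 rad/s; BW = Δω/(2π) = 4069 Hz.

(a) f₀ = 684.6 Hz  (b) Q = 0.1682  (c) BW = 4069 Hz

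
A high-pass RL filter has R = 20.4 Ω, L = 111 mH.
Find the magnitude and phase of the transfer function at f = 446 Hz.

Step 1 — Angular frequency: ω = 2π·446 = 2802 rad/s.
Step 2 — Transfer function: H(jω) = jωL/(R + jωL).
Step 3 — Numerator jωL = j·311.1; denominator R + jωL = 20.4 + j311.1.
Step 4 — H = 0.9957 + j0.0653.
Step 5 — Magnitude: |H| = 0.9979 (-0.0 dB); phase: φ = 3.8°.

|H| = 0.9979 (-0.0 dB), φ = 3.8°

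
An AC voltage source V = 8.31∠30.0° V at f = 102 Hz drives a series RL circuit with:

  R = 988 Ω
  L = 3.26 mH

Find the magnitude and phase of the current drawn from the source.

Step 1 — Angular frequency: ω = 2π·f = 2π·102 = 640.9 rad/s.
Step 2 — Component impedances:
  R: Z = R = 988 Ω
  L: Z = jωL = j·640.9·0.00326 = 0 + j2.089 Ω
Step 3 — Series combination: Z_total = R + L = 988 + j2.089 Ω = 988∠0.1° Ω.
Step 4 — Source phasor: V = 8.31∠30.0° V = 7.197 + j4.155 V.
Step 5 — Ohm's law: I = V / Z_total = (7.197 + j4.155) / (988 + j2.089) = 0.007293 + j0.00419 A.
Step 6 — Convert to polar: |I| = 0.008411 A, ∠I = 29.9°.

I = 0.008411∠29.9° A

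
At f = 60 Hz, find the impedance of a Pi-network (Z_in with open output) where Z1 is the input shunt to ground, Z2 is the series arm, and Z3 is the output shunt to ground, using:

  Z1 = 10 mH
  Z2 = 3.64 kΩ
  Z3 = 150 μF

Step 1 — Angular frequency: ω = 2π·f = 2π·60 = 377 rad/s.
Step 2 — Component impedances:
  Z1: Z = jωL = j·377·0.01 = 0 + j3.77 Ω
  Z2: Z = R = 3640 Ω
  Z3: Z = 1/(jωC) = -j/(ω·C) = 0 - j17.68 Ω
Step 3 — With open output, the series arm Z2 and the output shunt Z3 appear in series to ground: Z2 + Z3 = 3640 - j17.68 Ω.
Step 4 — Parallel with input shunt Z1: Z_in = Z1 || (Z2 + Z3) = 0.003904 + j3.77 Ω = 3.77∠89.9° Ω.

Z = 0.003904 + j3.77 Ω = 3.77∠89.9° Ω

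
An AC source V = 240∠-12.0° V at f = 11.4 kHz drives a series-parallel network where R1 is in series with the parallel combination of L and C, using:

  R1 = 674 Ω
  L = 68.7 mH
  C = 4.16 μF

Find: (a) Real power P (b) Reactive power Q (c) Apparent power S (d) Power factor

Step 1 — Angular frequency: ω = 2π·f = 2π·1.14e+04 = 7.163e+04 rad/s.
Step 2 — Component impedances:
  R1: Z = R = 674 Ω
  L: Z = jωL = j·7.163e+04·0.0687 = 0 + j4921 Ω
  C: Z = 1/(jωC) = -j/(ω·C) = 0 - j3.356 Ω
Step 3 — Parallel branch: L || C = 1/(1/L + 1/C) = 0 - j3.358 Ω.
Step 4 — Series with R1: Z_total = R1 + (L || C) = 674 - j3.358 Ω = 674∠-0.3° Ω.
Step 5 — Source phasor: V = 240∠-12.0° V = 234.8 - j49.9 V.
Step 6 — Current: I = V / Z = 0.3487 - j0.0723 A = 0.3561∠-11.7° A.
Step 7 — Complex power: S = V·I* = 85.46 - j0.4258 VA.
Step 8 — Real power: P = Re(S) = 85.46 W.
Step 9 — Reactive power: Q = Im(S) = -0.4258 VAR.
Step 10 — Apparent power: |S| = 85.46 VA.
Step 11 — Power factor: PF = P/|S| = 1 (leading).

(a) P = 85.46 W  (b) Q = -0.4258 VAR  (c) S = 85.46 VA  (d) PF = 1 (leading)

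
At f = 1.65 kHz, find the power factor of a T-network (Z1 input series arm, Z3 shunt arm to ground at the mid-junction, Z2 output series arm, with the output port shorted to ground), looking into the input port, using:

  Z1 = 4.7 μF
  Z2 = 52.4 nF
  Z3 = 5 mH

Step 1 — Angular frequency: ω = 2π·f = 2π·1650 = 1.037e+04 rad/s.
Step 2 — Component impedances:
  Z1: Z = 1/(jωC) = -j/(ω·C) = 0 - j20.52 Ω
  Z2: Z = 1/(jωC) = -j/(ω·C) = 0 - j1841 Ω
  Z3: Z = jωL = j·1.037e+04·0.005 = 0 + j51.84 Ω
Step 3 — With the output port shorted to ground, the output series arm Z2 runs from the junction to ground; the shunt arm Z3 also runs from the junction to ground. They appear in parallel: Z3 || Z2 = 0 + j53.34 Ω.
Step 4 — Series with input arm Z1: Z_in = Z1 + (Z3 || Z2) = 0 + j32.82 Ω = 32.82∠90.0° Ω.
Step 5 — Power factor: PF = cos(φ) = Re(Z)/|Z| = 0/32.82 = 0.
Step 6 — Type: Im(Z) = 32.82 ⇒ lagging (phase φ = 90.0°).

PF = 0 (lagging, φ = 90.0°)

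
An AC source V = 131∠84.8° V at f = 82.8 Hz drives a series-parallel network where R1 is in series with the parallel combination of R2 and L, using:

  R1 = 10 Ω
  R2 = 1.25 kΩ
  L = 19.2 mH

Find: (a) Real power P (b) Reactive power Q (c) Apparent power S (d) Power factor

Step 1 — Angular frequency: ω = 2π·f = 2π·82.8 = 520.2 rad/s.
Step 2 — Component impedances:
  R1: Z = R = 10 Ω
  R2: Z = R = 1250 Ω
  L: Z = jωL = j·520.2·0.0192 = 0 + j9.989 Ω
Step 3 — Parallel branch: R2 || L = 1/(1/R2 + 1/L) = 0.07982 + j9.988 Ω.
Step 4 — Series with R1: Z_total = R1 + (R2 || L) = 10.08 + j9.988 Ω = 14.19∠44.7° Ω.
Step 5 — Source phasor: V = 131∠84.8° V = 11.87 + j130.5 V.
Step 6 — Current: I = V / Z = 7.065 + j5.942 A = 9.232∠40.1° A.
Step 7 — Complex power: S = V·I* = 859 + j851.2 VA.
Step 8 — Real power: P = Re(S) = 859 W.
Step 9 — Reactive power: Q = Im(S) = 851.2 VAR.
Step 10 — Apparent power: |S| = 1209 VA.
Step 11 — Power factor: PF = P/|S| = 0.7103 (lagging).

(a) P = 859 W  (b) Q = 851.2 VAR  (c) S = 1209 VA  (d) PF = 0.7103 (lagging)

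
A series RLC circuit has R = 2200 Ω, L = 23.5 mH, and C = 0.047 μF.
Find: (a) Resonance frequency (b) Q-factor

Step 1 — Resonance condition Im(Z)=0 gives ω₀ = 1/√(LC).
Step 2 — ω₀ = 1/√(0.0235·4.7e-08) = 3.009e+04 rad/s.
Step 3 — f₀ = ω₀/(2π) = 4789 Hz.
Step 4 — Series Q: Q = ω₀L/R = 3.009e+04·0.0235/2200 = 0.3214.

(a) f₀ = 4789 Hz  (b) Q = 0.3214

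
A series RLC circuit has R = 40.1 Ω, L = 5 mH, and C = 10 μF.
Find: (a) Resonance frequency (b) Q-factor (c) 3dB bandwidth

Step 1 — Resonance: ω₀ = 1/√(LC) = 1/√(0.005·1e-05) = 4472 rad/s.
Step 2 — f₀ = ω₀/(2π) = 711.8 Hz.
Step 3 — Series Q: Q = ω₀L/R = 4472·0.005/40.1 = 0.5576.
Step 4 — Bandwidth: Δω = ω₀/Q = 8020 rad/s; BW = Δω/(2π) = 1276 Hz.

(a) f₀ = 711.8 Hz  (b) Q = 0.5576  (c) BW = 1276 Hz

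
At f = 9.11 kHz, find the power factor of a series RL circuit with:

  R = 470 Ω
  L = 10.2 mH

Step 1 — Angular frequency: ω = 2π·f = 2π·9110 = 5.724e+04 rad/s.
Step 2 — Component impedances:
  R: Z = R = 470 Ω
  L: Z = jωL = j·5.724e+04·0.0102 = 0 + j583.8 Ω
Step 3 — Series combination: Z_total = R + L = 470 + j583.8 Ω = 749.5∠51.2° Ω.
Step 4 — Power factor: PF = cos(φ) = Re(Z)/|Z| = 470/749.5 = 0.6271.
Step 5 — Type: Im(Z) = 583.8 ⇒ lagging (phase φ = 51.2°).

PF = 0.6271 (lagging, φ = 51.2°)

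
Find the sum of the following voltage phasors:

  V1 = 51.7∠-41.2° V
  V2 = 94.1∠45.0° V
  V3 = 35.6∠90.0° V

Step 1 — Convert each phasor to rectangular form:
  V1 = 51.7·(cos(-41.2°) + j·sin(-41.2°)) = 38.9 - j34.05 V
  V2 = 94.1·(cos(45.0°) + j·sin(45.0°)) = 66.54 + j66.54 V
  V3 = 35.6·(cos(90.0°) + j·sin(90.0°)) = 0 + j35.6 V
Step 2 — Sum components: V_total = 105.4 + j68.08 V.
Step 3 — Convert to polar: |V_total| = 125.5 V, ∠V_total = 32.9°.

V_total = 125.5∠32.9° V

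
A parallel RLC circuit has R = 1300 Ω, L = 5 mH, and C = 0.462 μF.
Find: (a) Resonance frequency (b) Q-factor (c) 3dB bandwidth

Step 1 — Resonance: ω₀ = 1/√(LC) = 1/√(0.005·4.62e-07) = 2.081e+04 rad/s.
Step 2 — f₀ = ω₀/(2π) = 3311 Hz.
Step 3 — Parallel Q: Q = R/(ω₀L) = 1300/(2.081e+04·0.005) = 12.5.
Step 4 — Bandwidth: Δω = ω₀/Q = 1665 rad/s; BW = Δω/(2π) = 265 Hz.

(a) f₀ = 3311 Hz  (b) Q = 12.5  (c) BW = 265 Hz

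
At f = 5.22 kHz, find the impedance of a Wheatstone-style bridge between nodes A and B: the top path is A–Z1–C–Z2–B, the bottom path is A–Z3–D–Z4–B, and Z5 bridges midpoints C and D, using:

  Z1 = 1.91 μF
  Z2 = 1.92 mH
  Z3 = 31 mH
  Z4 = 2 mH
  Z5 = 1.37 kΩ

Step 1 — Angular frequency: ω = 2π·f = 2π·5220 = 3.28e+04 rad/s.
Step 2 — Component impedances:
  Z1: Z = 1/(jωC) = -j/(ω·C) = 0 - j15.96 Ω
  Z2: Z = jωL = j·3.28e+04·0.00192 = 0 + j62.97 Ω
  Z3: Z = jωL = j·3.28e+04·0.031 = 0 + j1017 Ω
  Z4: Z = jωL = j·3.28e+04·0.002 = 0 + j65.6 Ω
  Z5: Z = R = 1370 Ω
Step 3 — Bridge requires nodal analysis (the Z5 bridge couples midpoints C and D, so the two paths cannot be reduced to a simple series/parallel combination). Setting node B to ground and injecting 1 A at node A, the 3-node admittance system at A, C, D solves to V_A = Z_AB = 2.407 + j44.85 Ω = 44.92∠86.9° Ω.

Z = 2.407 + j44.85 Ω = 44.92∠86.9° Ω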